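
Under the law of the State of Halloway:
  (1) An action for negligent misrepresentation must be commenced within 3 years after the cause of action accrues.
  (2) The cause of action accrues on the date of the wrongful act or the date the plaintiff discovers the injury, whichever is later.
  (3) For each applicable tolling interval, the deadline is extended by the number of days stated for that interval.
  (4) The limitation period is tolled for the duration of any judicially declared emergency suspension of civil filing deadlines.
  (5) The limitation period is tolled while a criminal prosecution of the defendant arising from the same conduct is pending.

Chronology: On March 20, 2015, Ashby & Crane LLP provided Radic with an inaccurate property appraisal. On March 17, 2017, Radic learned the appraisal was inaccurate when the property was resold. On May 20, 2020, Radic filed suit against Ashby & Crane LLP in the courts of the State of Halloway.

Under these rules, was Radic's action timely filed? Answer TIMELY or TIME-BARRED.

TIME-BARRED

Taking the later of the act (March 20, 2015) and discovery (March 17, 2017), the claim accrued on March 17, 2017.
Adding the 3 years base period to March 17, 2017 gives a deadline of March 17, 2020, before any tolling.
Filing on May 20, 2020 missed the March 17, 2020 deadline — the action is time-barred.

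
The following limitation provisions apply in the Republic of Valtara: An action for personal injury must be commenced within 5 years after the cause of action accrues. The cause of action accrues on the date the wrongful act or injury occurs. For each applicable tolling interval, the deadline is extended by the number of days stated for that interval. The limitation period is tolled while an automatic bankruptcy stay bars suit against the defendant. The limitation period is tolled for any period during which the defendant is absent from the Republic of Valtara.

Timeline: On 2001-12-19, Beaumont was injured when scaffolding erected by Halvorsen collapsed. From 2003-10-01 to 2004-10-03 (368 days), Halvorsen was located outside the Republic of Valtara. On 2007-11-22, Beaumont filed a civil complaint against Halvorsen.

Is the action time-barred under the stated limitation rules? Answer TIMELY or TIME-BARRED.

The limitation period began to run on 2001-12-19.
5 years from 2001-12-19 is 2006-12-19.
Because the defendant's absence from the jurisdiction ran from 2003-10-01 to 2004-10-03, the deadline is extended by 368 days to 2007-12-22.
Filing on 2007-11-22 beat the 2007-12-22 deadline — the action is timely.

TIMELY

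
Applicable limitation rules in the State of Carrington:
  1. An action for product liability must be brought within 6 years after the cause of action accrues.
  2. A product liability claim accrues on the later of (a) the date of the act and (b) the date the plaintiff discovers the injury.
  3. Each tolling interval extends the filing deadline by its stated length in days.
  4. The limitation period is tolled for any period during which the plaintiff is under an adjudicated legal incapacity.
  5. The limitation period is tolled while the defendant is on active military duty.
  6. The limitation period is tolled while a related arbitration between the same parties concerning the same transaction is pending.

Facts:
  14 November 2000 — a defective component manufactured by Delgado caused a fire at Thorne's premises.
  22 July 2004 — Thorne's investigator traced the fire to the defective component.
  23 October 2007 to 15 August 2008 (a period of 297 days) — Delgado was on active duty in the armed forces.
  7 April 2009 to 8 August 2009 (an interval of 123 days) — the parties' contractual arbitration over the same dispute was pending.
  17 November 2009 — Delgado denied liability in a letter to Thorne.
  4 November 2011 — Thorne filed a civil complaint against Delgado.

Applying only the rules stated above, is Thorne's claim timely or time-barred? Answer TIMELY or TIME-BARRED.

The claim accrued on 22 July 2004 — the later of the 14 November 2000 act and the 22 July 2004 discovery.
The untolled deadline — 6 years after 22 July 2004 — is 22 July 2010.
The period was tolled for 297 days by the defendant's active military service (23 October 2007 to 15 August 2008), pushing the deadline to 15 May 2011.
The period was tolled for 123 days by the pending related arbitration (7 April 2009 to 8 August 2009), pushing the deadline to 15 September 2011.
The other events in the timeline have no effect on the limitation period under the stated rules.
Filing on 4 November 2011 missed the 15 September 2011 deadline — the action is time-barred.

TIME-BARRED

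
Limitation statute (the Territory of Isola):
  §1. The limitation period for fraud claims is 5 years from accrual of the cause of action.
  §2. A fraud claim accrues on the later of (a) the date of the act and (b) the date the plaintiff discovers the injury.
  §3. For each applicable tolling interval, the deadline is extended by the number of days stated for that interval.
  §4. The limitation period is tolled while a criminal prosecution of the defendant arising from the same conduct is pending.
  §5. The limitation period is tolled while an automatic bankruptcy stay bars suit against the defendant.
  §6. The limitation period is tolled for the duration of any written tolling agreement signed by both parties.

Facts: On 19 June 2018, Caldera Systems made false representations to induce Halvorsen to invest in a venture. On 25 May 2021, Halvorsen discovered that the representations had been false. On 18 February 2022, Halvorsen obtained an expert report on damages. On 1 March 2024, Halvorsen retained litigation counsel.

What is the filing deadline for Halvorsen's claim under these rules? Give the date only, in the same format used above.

The claim accrued on 25 May 2021 — the later of the 19 June 2018 act and the 25 May 2021 discovery.
The untolled deadline — 5 years after 25 May 2021 — is 25 May 2026.
The other events in the timeline have no effect on the limitation period under the stated rules.

25 May 2026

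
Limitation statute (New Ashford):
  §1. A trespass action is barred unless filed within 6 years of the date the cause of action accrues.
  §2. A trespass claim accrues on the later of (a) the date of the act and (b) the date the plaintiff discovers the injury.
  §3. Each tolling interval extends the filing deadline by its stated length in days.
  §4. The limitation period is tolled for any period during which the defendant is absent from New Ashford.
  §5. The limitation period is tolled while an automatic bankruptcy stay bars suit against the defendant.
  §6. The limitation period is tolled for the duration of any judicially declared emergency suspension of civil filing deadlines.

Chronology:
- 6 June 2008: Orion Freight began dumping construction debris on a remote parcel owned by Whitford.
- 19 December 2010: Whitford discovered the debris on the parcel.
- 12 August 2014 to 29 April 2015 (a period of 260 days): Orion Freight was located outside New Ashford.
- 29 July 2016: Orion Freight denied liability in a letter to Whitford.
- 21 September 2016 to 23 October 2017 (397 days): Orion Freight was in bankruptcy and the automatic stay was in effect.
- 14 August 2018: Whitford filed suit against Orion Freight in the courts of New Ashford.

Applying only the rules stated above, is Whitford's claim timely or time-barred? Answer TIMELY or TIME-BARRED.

TIMELY

The claim accrued on 19 December 2010 — the later of the 6 June 2008 act and the 19 December 2010 discovery.
6 years from 19 December 2010 is 19 December 2016.
Because the defendant's absence from the jurisdiction ran from 12 August 2014 to 29 April 2015, the deadline is extended by 260 days to 5 September 2017.
Because the automatic bankruptcy stay ran from 21 September 2016 to 23 October 2017, the deadline is extended by 397 days to 7 October 2018.
None of the other events listed affects the running of the period under the stated rules.
Filing on 14 August 2018 beat the 7 October 2018 deadline — the action is timely.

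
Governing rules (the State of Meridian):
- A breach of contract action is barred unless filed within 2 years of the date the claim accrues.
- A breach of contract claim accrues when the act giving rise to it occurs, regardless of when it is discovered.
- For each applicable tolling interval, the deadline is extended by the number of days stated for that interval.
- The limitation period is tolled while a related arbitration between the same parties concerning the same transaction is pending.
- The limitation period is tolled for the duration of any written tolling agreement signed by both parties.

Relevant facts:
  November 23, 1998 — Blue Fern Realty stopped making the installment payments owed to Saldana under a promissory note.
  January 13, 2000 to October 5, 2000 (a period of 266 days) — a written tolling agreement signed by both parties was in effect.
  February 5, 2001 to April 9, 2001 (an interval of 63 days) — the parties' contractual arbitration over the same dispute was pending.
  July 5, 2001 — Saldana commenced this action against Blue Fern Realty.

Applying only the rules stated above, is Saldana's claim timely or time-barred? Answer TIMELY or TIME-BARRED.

TIMELY

The limitation period began to run on November 23, 1998.
Adding the 2 years base period to November 23, 1998 gives a deadline of November 23, 2000, before any tolling.
The written tolling agreement from January 13, 2000 to October 5, 2000 tolled the period for 266 days, extending the deadline to August 16, 2001.
The pending related arbitration from February 5, 2001 to April 9, 2001 tolled the period for 63 days, extending the deadline to October 18, 2001.
Saldana filed on July 5, 2001, before the October 18, 2001 deadline, so the action is timely.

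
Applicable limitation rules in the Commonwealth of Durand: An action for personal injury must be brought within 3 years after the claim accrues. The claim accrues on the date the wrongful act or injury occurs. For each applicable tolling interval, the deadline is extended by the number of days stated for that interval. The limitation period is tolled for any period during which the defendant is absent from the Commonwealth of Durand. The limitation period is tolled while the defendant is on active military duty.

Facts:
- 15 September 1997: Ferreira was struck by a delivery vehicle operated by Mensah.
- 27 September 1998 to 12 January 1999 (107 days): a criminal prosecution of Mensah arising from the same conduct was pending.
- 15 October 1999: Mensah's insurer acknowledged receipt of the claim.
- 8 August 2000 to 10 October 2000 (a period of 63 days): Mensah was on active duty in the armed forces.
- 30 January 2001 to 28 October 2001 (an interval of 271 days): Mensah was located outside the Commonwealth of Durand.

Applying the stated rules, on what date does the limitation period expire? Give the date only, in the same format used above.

17 November 2000

The claim accrued on 15 September 1997, when the wrongful act occurred.
3 years from 15 September 1997 is 15 September 2000.
The defendant's active military service from 8 August 2000 to 10 October 2000 tolled the period for 63 days, extending the deadline to 17 November 2000.
By the time the defendant's absence from the jurisdiction began on 30 January 2001, the limitation period had already expired on 17 November 2000; that interval cannot revive it.
Although a criminal prosecution ran from 27 September 1998 to 12 January 1999, the stated rules do not make that a tolling event, so it is disregarded.
Nothing else in the chronology tolls or restarts the period.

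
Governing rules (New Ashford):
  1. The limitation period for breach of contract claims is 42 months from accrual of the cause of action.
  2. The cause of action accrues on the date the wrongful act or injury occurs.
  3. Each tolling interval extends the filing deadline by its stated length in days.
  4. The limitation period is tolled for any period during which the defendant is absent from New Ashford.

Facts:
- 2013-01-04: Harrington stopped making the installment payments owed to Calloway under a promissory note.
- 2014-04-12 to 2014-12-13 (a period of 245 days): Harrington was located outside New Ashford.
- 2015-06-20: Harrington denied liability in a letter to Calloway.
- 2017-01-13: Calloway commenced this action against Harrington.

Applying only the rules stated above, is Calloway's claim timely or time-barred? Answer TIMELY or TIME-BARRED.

TIMELY

The cause of action accrued on 2013-01-04, the date of the act.
Adding the 42 months base period to 2013-01-04 gives a deadline of 2016-07-04, before any tolling.
The period was tolled for 245 days by the defendant's absence from the jurisdiction (2014-04-12 to 2014-12-13), pushing the deadline to 2017-03-06.
Nothing else in the chronology tolls or restarts the period.
Calloway filed on 2017-01-13, before the 2017-03-06 deadline, so the action is timely.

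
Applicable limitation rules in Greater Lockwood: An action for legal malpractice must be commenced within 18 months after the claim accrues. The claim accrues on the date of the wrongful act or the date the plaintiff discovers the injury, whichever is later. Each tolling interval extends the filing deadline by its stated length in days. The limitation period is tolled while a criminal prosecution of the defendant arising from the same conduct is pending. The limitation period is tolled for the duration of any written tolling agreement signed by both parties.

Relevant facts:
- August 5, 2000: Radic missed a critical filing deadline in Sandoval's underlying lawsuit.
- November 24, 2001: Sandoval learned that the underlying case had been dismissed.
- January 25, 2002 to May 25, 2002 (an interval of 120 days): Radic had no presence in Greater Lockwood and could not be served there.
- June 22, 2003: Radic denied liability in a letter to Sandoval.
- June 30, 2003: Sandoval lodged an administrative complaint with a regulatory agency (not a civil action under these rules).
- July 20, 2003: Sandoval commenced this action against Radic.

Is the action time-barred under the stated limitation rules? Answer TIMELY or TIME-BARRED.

Taking the later of the act (August 5, 2000) and discovery (November 24, 2001), the claim accrued on November 24, 2001.
18 months from November 24, 2001 is May 24, 2003.
No stated provision tolls the period for the defendant's absence, so the interval from January 25, 2002 to May 25, 2002 has no effect on the deadline.
Nothing else in the chronology tolls or restarts the period.
The July 20, 2003 filing falls after the May 24, 2003 deadline; the claim is time-barred.

TIME-BARRED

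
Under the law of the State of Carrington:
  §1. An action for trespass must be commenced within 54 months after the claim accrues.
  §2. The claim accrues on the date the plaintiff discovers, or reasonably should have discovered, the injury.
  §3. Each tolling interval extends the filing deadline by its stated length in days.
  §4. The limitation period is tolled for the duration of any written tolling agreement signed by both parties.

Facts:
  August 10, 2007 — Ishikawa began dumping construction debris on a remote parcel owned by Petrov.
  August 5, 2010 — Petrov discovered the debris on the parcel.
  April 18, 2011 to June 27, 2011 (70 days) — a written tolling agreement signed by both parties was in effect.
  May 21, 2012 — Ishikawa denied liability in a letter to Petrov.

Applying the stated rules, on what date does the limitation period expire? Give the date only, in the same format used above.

Under the discovery rule, the claim accrued on August 5, 2010, when Petrov discovered the injury — not on the August 10, 2007 date of the underlying act.
The untolled deadline — 54 months after August 5, 2010 — is February 5, 2015.
The written tolling agreement from April 18, 2011 to June 27, 2011 tolled the period for 70 days, extending the deadline to April 16, 2015.
Nothing else in the chronology tolls or restarts the period.

April 16, 2015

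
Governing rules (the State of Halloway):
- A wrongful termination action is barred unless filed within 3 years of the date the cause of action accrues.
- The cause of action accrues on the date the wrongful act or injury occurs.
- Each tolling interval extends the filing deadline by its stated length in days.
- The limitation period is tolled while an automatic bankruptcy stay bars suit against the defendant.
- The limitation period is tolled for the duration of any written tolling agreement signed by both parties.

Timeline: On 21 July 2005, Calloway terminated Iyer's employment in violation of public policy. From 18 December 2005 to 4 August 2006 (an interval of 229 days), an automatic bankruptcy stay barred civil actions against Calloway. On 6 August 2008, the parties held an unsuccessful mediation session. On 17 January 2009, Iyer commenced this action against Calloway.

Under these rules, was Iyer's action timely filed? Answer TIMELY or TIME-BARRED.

The claim accrued on 21 July 2005, when the wrongful act occurred.
The untolled deadline — 3 years after 21 July 2005 — is 21 July 2008.
Because the automatic bankruptcy stay ran from 18 December 2005 to 4 August 2006, the deadline is extended by 229 days to 7 March 2009.
Nothing else in the chronology tolls or restarts the period.
Iyer filed on 17 January 2009, before the 7 March 2009 deadline, so the action is timely.

TIMELY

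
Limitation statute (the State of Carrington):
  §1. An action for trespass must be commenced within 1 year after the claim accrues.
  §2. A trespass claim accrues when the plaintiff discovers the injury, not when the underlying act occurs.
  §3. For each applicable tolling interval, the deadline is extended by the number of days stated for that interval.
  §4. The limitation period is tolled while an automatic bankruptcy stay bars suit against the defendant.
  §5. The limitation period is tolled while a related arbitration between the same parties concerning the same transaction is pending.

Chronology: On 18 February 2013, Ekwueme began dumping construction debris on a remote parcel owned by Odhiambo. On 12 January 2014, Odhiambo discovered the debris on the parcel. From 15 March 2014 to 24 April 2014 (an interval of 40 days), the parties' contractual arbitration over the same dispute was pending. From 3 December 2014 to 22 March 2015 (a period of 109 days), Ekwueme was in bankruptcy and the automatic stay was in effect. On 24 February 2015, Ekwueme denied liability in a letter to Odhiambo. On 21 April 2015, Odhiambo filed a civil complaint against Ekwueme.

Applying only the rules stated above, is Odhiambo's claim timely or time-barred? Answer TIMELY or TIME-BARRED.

Accrual is tied to discovery, so the period began on 12 January 2014 rather than on 18 February 2013 when the act occurred.
Adding the 1 year base period to 12 January 2014 gives a deadline of 12 January 2015, before any tolling.
Because the pending related arbitration ran from 15 March 2014 to 24 April 2014, the deadline is extended by 40 days to 21 February 2015.
The automatic bankruptcy stay from 3 December 2014 to 22 March 2015 tolled the period for 109 days, extending the deadline to 10 June 2015.
Nothing else in the chronology tolls or restarts the period.
Filing on 21 April 2015 beat the 10 June 2015 deadline — the action is timely.

TIMELY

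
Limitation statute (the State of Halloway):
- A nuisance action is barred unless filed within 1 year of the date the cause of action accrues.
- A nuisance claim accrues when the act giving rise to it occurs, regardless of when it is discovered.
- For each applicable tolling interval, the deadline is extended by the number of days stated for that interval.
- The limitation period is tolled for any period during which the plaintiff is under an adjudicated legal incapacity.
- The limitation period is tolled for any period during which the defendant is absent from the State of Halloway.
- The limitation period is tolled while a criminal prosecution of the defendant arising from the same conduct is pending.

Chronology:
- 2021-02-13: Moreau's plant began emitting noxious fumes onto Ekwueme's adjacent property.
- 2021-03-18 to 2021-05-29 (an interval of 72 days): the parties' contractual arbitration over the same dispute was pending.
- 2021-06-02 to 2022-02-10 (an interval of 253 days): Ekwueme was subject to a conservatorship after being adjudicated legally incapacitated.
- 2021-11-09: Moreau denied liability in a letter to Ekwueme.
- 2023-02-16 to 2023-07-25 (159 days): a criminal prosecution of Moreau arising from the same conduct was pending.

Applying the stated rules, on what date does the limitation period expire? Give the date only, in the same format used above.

2022-10-24

The claim accrued on 2021-02-13, when the wrongful act occurred.
Adding the 1 year base period to 2021-02-13 gives a deadline of 2022-02-13, before any tolling.
Because the plaintiff's legal incapacity ran from 2021-06-02 to 2022-02-10, the deadline is extended by 253 days to 2022-10-24.
By the time the pending criminal prosecution began on 2023-02-16, the limitation period had already expired on 2022-10-24; that interval cannot revive it.
Although a pending arbitration ran from 2021-03-18 to 2021-05-29, the stated rules do not make that a tolling event, so it is disregarded.
None of the other events listed affects the running of the period under the stated rules.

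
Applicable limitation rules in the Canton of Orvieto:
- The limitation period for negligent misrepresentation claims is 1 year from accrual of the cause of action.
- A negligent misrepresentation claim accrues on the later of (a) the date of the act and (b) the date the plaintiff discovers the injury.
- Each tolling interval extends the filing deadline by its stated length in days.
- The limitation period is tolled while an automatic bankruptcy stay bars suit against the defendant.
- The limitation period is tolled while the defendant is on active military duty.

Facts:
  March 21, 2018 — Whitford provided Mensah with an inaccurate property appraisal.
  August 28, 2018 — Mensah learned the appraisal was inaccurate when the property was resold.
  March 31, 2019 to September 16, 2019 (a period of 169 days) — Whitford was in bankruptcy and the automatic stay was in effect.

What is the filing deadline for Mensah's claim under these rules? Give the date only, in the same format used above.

February 13, 2020

Taking the later of the act (March 21, 2018) and discovery (August 28, 2018), the claim accrued on August 28, 2018.
Adding the 1 year base period to August 28, 2018 gives a deadline of August 28, 2019, before any tolling.
The automatic bankruptcy stay from March 31, 2019 to September 16, 2019 tolled the period for 169 days, extending the deadline to February 13, 2020.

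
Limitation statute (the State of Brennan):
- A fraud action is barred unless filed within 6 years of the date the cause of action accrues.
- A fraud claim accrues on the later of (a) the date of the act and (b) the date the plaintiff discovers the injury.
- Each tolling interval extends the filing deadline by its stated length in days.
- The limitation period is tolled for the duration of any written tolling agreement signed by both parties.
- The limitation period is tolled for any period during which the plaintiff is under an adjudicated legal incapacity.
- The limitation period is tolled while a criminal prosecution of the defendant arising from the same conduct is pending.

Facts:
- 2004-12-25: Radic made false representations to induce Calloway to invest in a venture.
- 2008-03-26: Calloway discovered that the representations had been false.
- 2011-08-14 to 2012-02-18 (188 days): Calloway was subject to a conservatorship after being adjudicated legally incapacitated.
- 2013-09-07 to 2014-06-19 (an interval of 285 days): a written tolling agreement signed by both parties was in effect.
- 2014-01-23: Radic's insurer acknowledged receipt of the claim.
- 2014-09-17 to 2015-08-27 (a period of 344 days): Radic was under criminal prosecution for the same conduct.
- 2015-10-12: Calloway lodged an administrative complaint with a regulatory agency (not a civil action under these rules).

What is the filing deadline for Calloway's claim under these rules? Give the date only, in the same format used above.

Taking the later of the act (2004-12-25) and discovery (2008-03-26), the claim accrued on 2008-03-26.
Adding the 6 years base period to 2008-03-26 gives a deadline of 2014-03-26, before any tolling.
Because the plaintiff's legal incapacity ran from 2011-08-14 to 2012-02-18, the deadline is extended by 188 days to 2014-09-30.
The period was tolled for 285 days by the written tolling agreement (2013-09-07 to 2014-06-19), pushing the deadline to 2015-07-12.
The pending criminal prosecution from 2014-09-17 to 2015-08-27 tolled the period for 344 days, extending the deadline to 2016-06-20.
The other events in the timeline have no effect on the limitation period under the stated rules.

2016-06-20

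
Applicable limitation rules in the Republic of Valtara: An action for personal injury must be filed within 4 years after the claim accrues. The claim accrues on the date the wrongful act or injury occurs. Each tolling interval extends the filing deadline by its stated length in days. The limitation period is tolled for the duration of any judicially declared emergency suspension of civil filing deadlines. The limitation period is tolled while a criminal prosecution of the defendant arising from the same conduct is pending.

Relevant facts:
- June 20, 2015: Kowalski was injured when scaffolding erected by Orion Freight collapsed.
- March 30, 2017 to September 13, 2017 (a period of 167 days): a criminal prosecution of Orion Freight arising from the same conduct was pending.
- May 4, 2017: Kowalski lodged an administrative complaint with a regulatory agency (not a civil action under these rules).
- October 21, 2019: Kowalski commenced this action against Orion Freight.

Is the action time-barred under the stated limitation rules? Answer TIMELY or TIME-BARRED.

TIMELY

The limitation period began to run on June 20, 2015.
Adding the 4 years base period to June 20, 2015 gives a deadline of June 20, 2019, before any tolling.
The period was tolled for 167 days by the pending criminal prosecution (March 30, 2017 to September 13, 2017), pushing the deadline to December 4, 2019.
The other events in the timeline have no effect on the limitation period under the stated rules.
Filing on October 21, 2019 beat the December 4, 2019 deadline — the action is timely.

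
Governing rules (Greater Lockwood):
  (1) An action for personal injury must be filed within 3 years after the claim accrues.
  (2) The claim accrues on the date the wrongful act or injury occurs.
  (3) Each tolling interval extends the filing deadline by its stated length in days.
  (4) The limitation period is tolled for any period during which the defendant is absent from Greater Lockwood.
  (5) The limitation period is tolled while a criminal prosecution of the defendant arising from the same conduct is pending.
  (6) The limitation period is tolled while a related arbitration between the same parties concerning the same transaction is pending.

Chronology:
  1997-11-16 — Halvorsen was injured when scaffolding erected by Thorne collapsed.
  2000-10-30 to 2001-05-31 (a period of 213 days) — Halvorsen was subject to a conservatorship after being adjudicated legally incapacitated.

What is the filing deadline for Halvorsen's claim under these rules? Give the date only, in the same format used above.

2000-11-16

The claim accrued on 1997-11-16, when the wrongful act occurred.
Adding the 3 years base period to 1997-11-16 gives a deadline of 2000-11-16, before any tolling.
No stated provision tolls the period for the plaintiff's incapacity, so the interval from 2000-10-30 to 2001-05-31 has no effect on the deadline.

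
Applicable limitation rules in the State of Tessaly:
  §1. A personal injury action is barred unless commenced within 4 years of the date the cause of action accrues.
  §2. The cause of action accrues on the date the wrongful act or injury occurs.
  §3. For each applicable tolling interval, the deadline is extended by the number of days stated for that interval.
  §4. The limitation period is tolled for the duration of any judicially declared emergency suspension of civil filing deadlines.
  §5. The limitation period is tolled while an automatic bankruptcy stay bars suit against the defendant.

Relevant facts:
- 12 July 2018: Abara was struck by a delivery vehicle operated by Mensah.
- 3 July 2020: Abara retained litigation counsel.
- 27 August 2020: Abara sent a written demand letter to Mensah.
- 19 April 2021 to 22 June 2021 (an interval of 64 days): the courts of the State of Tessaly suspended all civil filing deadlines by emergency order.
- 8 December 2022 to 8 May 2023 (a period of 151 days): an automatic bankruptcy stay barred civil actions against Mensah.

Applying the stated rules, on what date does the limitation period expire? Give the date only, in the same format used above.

14 September 2022

The cause of action accrued on 12 July 2018, the date of the act.
4 years from 12 July 2018 is 12 July 2022.
The emergency suspension of filing deadlines from 19 April 2021 to 22 June 2021 tolled the period for 64 days, extending the deadline to 14 September 2022.
The automatic bankruptcy stay from 8 December 2022 to 8 May 2023 began after the period had already run on 14 September 2022, so it has no tolling effect.
The other events in the timeline have no effect on the limitation period under the stated rules.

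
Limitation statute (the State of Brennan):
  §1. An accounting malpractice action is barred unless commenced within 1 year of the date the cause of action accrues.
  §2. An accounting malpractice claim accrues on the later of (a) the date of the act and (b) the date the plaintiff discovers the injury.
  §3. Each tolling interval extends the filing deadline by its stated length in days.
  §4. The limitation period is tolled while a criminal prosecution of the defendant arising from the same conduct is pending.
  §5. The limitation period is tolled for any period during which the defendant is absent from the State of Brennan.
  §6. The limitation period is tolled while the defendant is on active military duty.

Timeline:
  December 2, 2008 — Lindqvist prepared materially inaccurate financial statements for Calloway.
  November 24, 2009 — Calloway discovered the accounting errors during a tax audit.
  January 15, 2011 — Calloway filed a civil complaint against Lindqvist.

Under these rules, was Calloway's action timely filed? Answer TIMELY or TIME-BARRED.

The claim accrued on November 24, 2009 — the later of the December 2, 2008 act and the November 24, 2009 discovery.
The untolled deadline — 1 year after November 24, 2009 — is November 24, 2010.
Filing on January 15, 2011 missed the November 24, 2010 deadline — the action is time-barred.

TIME-BARRED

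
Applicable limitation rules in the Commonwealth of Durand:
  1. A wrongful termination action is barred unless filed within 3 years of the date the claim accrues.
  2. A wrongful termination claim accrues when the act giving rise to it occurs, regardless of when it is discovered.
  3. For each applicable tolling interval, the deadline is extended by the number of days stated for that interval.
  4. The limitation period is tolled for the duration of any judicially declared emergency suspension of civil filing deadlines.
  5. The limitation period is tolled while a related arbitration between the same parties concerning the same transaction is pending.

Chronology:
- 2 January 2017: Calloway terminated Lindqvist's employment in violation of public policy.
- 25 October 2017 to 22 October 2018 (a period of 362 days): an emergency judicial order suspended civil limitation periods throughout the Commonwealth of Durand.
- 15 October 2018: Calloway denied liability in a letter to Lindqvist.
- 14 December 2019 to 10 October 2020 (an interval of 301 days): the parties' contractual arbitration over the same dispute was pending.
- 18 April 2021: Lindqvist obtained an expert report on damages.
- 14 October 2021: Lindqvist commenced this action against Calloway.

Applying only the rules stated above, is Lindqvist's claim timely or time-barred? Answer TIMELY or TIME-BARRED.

The claim accrued on 2 January 2017, when the wrongful act occurred.
Adding the 3 years base period to 2 January 2017 gives a deadline of 2 January 2020, before any tolling.
The emergency suspension of filing deadlines from 25 October 2017 to 22 October 2018 tolled the period for 362 days, extending the deadline to 29 December 2020.
Because the pending related arbitration ran from 14 December 2019 to 10 October 2020, the deadline is extended by 301 days to 26 October 2021.
Nothing else in the chronology tolls or restarts the period.
Filing on 14 October 2021 beat the 26 October 2021 deadline — the action is timely.

TIMELY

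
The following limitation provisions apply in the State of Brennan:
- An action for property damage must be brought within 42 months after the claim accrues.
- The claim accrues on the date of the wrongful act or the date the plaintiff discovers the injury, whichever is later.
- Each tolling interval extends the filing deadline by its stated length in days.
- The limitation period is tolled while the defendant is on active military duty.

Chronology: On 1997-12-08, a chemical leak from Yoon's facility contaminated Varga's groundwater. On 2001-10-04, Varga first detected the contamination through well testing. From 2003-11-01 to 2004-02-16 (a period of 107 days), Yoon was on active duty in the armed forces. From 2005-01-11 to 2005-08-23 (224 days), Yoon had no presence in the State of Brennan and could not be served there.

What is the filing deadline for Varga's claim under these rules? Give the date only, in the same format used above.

2005-07-20

Taking the later of the act (1997-12-08) and discovery (2001-10-04), the claim accrued on 2001-10-04.
42 months from 2001-10-04 is 2005-04-04.
The defendant's active military service from 2003-11-01 to 2004-02-16 tolled the period for 107 days, extending the deadline to 2005-07-20.
The defendant's absence from the jurisdiction from 2005-01-11 to 2005-08-23 does not toll the period, because no stated rule makes the defendant's absence a tolling event.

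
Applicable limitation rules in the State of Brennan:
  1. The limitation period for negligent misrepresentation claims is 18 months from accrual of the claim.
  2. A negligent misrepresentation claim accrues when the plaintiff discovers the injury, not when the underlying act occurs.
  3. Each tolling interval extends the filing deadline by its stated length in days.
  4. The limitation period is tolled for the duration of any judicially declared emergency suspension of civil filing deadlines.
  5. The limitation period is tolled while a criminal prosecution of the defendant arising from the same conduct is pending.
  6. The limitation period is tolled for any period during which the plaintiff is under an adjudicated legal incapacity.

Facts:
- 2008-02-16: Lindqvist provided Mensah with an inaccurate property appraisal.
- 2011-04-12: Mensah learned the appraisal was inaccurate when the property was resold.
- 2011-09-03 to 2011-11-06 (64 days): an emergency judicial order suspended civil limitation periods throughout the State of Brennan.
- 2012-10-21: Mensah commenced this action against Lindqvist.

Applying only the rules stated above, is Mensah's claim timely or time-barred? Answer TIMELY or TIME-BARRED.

TIMELY

Accrual is tied to discovery, so the period began on 2011-04-12 rather than on 2008-02-16 when the act occurred.
18 months from 2011-04-12 is 2012-10-12.
The emergency suspension of filing deadlines from 2011-09-03 to 2011-11-06 tolled the period for 64 days, extending the deadline to 2012-12-15.
Filing on 2012-10-21 beat the 2012-12-15 deadline — the action is timely.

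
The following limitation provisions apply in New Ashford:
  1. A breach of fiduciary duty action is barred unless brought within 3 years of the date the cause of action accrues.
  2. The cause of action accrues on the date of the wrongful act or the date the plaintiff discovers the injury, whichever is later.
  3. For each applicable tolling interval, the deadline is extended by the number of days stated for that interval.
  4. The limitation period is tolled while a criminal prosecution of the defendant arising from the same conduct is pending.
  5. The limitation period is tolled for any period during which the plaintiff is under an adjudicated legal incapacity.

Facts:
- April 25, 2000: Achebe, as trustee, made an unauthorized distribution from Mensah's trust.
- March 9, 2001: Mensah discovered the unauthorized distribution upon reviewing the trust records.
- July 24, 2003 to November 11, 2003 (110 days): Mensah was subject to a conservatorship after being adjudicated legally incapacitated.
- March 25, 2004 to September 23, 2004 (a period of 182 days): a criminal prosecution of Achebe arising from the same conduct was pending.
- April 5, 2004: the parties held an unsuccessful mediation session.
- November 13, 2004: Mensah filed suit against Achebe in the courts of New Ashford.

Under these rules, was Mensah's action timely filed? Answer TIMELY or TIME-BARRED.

Because discovery on March 9, 2001 post-dates the April 25, 2000 act, accrual under the later-of rule falls on March 9, 2001.
Adding the 3 years base period to March 9, 2001 gives a deadline of March 9, 2004, before any tolling.
The plaintiff's legal incapacity from July 24, 2003 to November 11, 2003 tolled the period for 110 days, extending the deadline to June 27, 2004.
Because the pending criminal prosecution ran from March 25, 2004 to September 23, 2004, the deadline is extended by 182 days to December 26, 2004.
Nothing else in the chronology tolls or restarts the period.
Filing on November 13, 2004 beat the December 26, 2004 deadline — the action is timely.

TIMELY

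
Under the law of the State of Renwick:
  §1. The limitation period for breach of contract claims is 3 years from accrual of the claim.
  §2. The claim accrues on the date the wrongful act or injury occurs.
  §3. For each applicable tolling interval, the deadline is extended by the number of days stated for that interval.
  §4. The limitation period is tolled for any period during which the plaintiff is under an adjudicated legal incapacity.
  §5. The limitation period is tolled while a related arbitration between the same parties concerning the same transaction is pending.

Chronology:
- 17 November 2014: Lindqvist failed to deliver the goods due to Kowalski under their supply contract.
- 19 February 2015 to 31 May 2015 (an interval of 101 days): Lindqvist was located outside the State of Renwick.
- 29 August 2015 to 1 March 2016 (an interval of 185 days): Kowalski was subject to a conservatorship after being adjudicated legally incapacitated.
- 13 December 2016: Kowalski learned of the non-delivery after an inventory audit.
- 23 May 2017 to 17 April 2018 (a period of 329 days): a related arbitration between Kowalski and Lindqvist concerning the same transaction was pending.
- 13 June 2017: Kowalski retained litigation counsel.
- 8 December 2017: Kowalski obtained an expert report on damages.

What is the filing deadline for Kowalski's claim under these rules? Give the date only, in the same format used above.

15 April 2019

The claim accrued on 17 November 2014, when the wrongful act occurred; under the stated occurrence rule the 13 December 2016 discovery does not delay accrual.
Adding the 3 years base period to 17 November 2014 gives a deadline of 17 November 2017, before any tolling.
Because the plaintiff's legal incapacity ran from 29 August 2015 to 1 March 2016, the deadline is extended by 185 days to 21 May 2018.
The period was tolled for 329 days by the pending related arbitration (23 May 2017 to 17 April 2018), pushing the deadline to 15 April 2019.
Although the defendant's absence ran from 19 February 2015 to 31 May 2015, the stated rules do not make that a tolling event, so it is disregarded.
Nothing else in the chronology tolls or restarts the period.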